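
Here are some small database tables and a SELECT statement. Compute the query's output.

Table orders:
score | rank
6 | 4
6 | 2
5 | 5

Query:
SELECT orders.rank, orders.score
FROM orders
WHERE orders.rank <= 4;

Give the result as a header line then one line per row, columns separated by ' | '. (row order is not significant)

After WHERE (2 rows):
orders.score | orders.rank
6 | 4
6 | 2
After SELECT (2 rows):
orders.rank | orders.score
4 | 6
2 | 6

== RESULT ==
orders.rank | orders.score
4 | 6
2 | 6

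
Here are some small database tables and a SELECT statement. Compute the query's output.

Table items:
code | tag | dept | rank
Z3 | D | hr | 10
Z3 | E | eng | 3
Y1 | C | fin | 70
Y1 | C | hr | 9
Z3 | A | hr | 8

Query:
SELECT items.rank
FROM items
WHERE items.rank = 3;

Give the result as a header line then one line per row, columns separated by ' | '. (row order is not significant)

After WHERE (1 rows):
items.code | items.tag | items.dept | items.rank
Z3 | E | eng | 3
After SELECT (1 rows):
items.rank
3

== RESULT ==
items.rank
3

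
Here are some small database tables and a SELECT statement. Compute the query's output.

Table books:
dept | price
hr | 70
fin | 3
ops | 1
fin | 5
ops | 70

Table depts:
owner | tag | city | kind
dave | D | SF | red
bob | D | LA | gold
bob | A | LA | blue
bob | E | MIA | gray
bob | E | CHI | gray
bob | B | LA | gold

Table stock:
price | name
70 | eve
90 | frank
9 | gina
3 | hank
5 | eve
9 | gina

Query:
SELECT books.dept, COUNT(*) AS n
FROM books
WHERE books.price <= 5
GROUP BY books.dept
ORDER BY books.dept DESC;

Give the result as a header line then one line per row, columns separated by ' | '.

== RESULT ==
books.dept | n
ops | 1
fin | 2

Derivation:
After WHERE (3 rows):
books.dept | books.price
fin | 3
ops | 1
fin | 5
After GROUP BY (2 rows):
books.dept | n
fin | 2
ops | 1
After ORDER BY (2 rows):
books.dept | n
ops | 1
fin | 2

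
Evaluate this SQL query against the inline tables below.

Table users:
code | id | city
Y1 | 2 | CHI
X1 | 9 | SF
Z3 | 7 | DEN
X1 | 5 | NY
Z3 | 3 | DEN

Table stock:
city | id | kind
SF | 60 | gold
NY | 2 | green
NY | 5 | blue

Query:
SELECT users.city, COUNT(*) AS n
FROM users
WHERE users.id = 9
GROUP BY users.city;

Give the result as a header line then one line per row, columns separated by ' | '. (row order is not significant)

After WHERE (1 rows):
users.code | users.id | users.city
X1 | 9 | SF
After GROUP BY (1 rows):
users.city | n
SF | 1

== RESULT ==
users.city | n
SF | 1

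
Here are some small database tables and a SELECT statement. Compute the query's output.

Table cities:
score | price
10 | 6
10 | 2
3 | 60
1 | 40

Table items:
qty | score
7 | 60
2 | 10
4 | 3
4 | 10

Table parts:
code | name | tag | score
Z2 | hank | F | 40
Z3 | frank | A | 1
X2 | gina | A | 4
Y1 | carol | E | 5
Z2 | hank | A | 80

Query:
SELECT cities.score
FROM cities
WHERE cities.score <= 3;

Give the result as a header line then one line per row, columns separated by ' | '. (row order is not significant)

== RESULT ==
cities.score
3
1

Derivation:
After WHERE (2 rows):
cities.score | cities.price
3 | 60
1 | 40
After SELECT (2 rows):
cities.score
3
1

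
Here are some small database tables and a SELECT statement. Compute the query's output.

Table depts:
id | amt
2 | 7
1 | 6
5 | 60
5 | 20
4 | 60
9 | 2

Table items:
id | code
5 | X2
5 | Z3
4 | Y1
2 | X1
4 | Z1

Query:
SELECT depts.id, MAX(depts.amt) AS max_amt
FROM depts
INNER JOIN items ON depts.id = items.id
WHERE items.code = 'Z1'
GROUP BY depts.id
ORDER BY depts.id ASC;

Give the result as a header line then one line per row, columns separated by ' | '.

After JOIN items (7 rows):
depts.id | depts.amt | items.id | items.code
2 | 7 | 2 | X1
5 | 60 | 5 | X2
5 | 60 | 5 | Z3
5 | 20 | 5 | X2
5 | 20 | 5 | Z3
4 | 60 | 4 | Y1
4 | 60 | 4 | Z1
After WHERE (1 rows):
depts.id | depts.amt | items.id | items.code
4 | 60 | 4 | Z1
After GROUP BY (1 rows):
depts.id | max_amt
4 | 60
After ORDER BY (1 rows):
depts.id | max_amt
4 | 60

== RESULT ==
depts.id | max_amt
4 | 60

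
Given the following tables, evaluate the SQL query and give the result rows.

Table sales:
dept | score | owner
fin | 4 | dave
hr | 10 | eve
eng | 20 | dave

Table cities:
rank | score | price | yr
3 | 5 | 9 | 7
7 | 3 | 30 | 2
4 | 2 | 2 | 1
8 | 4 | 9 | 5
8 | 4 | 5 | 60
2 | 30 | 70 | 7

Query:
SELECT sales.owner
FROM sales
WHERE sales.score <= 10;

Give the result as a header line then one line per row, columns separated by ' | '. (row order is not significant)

== RESULT ==
sales.owner
dave
eve

Derivation:
After WHERE (2 rows):
sales.dept | sales.score | sales.owner
fin | 4 | dave
hr | 10 | eve
After SELECT (2 rows):
sales.owner
dave
eve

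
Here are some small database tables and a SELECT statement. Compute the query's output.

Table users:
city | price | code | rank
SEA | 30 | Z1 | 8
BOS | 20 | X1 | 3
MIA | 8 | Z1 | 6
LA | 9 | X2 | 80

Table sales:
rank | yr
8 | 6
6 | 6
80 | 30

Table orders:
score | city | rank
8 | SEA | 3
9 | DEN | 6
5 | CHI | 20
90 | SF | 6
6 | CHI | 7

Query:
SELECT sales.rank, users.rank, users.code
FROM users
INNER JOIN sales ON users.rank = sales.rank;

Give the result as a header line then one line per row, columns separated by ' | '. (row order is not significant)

After JOIN sales (3 rows):
users.city | users.price | users.code | users.rank | sales.rank | sales.yr
SEA | 30 | Z1 | 8 | 8 | 6
MIA | 8 | Z1 | 6 | 6 | 6
LA | 9 | X2 | 80 | 80 | 30
After SELECT (3 rows):
sales.rank | users.rank | users.code
8 | 8 | Z1
6 | 6 | Z1
80 | 80 | X2

== RESULT ==
sales.rank | users.rank | users.code
8 | 8 | Z1
6 | 6 | Z1
80 | 80 | X2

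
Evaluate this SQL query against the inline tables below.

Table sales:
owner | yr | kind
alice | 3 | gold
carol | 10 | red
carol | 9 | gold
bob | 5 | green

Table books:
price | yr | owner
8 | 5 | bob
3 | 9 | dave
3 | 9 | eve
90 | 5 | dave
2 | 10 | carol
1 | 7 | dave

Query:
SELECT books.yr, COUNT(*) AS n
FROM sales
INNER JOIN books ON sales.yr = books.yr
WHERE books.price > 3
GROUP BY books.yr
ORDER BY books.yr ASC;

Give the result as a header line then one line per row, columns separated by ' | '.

== RESULT ==
books.yr | n
5 | 2

Derivation:
After JOIN books (5 rows):
sales.owner | sales.yr | sales.kind | books.price | books.yr | books.owner
carol | 10 | red | 2 | 10 | carol
carol | 9 | gold | 3 | 9 | dave
carol | 9 | gold | 3 | 9 | eve
bob | 5 | green | 8 | 5 | bob
bob | 5 | green | 90 | 5 | dave
After WHERE (2 rows):
sales.owner | sales.yr | sales.kind | books.price | books.yr | books.owner
bob | 5 | green | 8 | 5 | bob
bob | 5 | green | 90 | 5 | dave
After GROUP BY (1 rows):
books.yr | n
5 | 2
After ORDER BY (1 rows):
books.yr | n
5 | 2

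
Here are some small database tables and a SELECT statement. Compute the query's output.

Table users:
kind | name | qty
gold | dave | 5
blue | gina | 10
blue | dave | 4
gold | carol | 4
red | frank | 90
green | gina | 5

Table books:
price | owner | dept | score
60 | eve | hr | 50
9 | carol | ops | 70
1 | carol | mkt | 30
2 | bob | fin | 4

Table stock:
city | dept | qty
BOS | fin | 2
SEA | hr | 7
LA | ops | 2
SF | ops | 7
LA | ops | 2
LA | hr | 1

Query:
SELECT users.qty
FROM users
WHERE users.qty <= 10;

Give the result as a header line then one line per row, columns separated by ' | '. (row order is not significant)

== RESULT ==
users.qty
5
10
4
4
5

Derivation:
After WHERE (5 rows):
users.kind | users.name | users.qty
gold | dave | 5
blue | gina | 10
blue | dave | 4
gold | carol | 4
green | gina | 5
After SELECT (5 rows):
users.qty
5
10
4
4
5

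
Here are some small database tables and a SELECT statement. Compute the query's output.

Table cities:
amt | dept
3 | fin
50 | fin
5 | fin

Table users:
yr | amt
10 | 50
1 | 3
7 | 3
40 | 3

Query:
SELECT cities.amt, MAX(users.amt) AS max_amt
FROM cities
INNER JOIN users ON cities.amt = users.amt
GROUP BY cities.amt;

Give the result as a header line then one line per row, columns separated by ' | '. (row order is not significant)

After JOIN users (4 rows):
cities.amt | cities.dept | users.yr | users.amt
3 | fin | 1 | 3
3 | fin | 7 | 3
3 | fin | 40 | 3
50 | fin | 10 | 50
After GROUP BY (2 rows):
cities.amt | max_amt
3 | 3
50 | 50

== RESULT ==
cities.amt | max_amt
3 | 3
50 | 50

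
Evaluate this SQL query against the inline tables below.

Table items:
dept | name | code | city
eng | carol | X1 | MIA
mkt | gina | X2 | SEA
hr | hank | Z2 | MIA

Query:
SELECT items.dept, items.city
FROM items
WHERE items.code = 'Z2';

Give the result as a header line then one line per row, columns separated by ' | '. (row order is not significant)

After WHERE (1 rows):
items.dept | items.name | items.code | items.city
hr | hank | Z2 | MIA
After SELECT (1 rows):
items.dept | items.city
hr | MIA

== RESULT ==
items.dept | items.city
hr | MIA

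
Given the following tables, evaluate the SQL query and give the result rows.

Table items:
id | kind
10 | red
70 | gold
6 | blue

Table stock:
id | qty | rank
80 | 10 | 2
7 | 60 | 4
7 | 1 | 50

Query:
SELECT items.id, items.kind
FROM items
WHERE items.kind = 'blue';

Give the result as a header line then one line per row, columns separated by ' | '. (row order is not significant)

== RESULT ==
items.id | items.kind
6 | blue

Derivation:
After WHERE (1 rows):
items.id | items.kind
6 | blue
After SELECT (1 rows):
items.id | items.kind
6 | blue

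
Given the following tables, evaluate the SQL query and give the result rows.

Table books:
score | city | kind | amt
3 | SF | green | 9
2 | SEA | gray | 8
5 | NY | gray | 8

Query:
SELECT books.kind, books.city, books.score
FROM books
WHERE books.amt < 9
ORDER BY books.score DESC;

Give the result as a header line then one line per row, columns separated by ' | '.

After WHERE (2 rows):
books.score | books.city | books.kind | books.amt
2 | SEA | gray | 8
5 | NY | gray | 8
After SELECT (2 rows):
books.kind | books.city | books.score
gray | SEA | 2
gray | NY | 5
After ORDER BY (2 rows):
books.kind | books.city | books.score
gray | NY | 5
gray | SEA | 2

== RESULT ==
books.kind | books.city | books.score
gray | NY | 5
gray | SEA | 2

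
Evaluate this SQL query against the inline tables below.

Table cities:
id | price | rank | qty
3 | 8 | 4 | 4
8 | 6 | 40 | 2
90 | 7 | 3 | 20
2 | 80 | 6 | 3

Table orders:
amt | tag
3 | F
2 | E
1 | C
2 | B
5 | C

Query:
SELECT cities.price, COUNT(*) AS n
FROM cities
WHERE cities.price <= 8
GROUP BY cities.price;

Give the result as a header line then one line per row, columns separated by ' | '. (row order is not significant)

After WHERE (3 rows):
cities.id | cities.price | cities.rank | cities.qty
3 | 8 | 4 | 4
8 | 6 | 40 | 2
90 | 7 | 3 | 20
After GROUP BY (3 rows):
cities.price | n
8 | 1
6 | 1
7 | 1

== RESULT ==
cities.price | n
8 | 1
6 | 1
7 | 1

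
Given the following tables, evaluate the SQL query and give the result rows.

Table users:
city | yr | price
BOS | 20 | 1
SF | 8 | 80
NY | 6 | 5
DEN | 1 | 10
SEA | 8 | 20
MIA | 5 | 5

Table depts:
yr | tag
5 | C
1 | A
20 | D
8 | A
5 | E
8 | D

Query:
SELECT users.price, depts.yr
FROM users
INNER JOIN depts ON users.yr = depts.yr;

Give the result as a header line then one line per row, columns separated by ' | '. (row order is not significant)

After JOIN depts (8 rows):
users.city | users.yr | users.price | depts.yr | depts.tag
BOS | 20 | 1 | 20 | D
SF | 8 | 80 | 8 | A
SF | 8 | 80 | 8 | D
DEN | 1 | 10 | 1 | A
SEA | 8 | 20 | 8 | A
SEA | 8 | 20 | 8 | D
MIA | 5 | 5 | 5 | C
MIA | 5 | 5 | 5 | E
After SELECT (8 rows):
users.price | depts.yr
1 | 20
80 | 8
80 | 8
10 | 1
20 | 8
20 | 8
5 | 5
5 | 5

== RESULT ==
users.price | depts.yr
1 | 20
80 | 8
80 | 8
10 | 1
20 | 8
20 | 8
5 | 5
5 | 5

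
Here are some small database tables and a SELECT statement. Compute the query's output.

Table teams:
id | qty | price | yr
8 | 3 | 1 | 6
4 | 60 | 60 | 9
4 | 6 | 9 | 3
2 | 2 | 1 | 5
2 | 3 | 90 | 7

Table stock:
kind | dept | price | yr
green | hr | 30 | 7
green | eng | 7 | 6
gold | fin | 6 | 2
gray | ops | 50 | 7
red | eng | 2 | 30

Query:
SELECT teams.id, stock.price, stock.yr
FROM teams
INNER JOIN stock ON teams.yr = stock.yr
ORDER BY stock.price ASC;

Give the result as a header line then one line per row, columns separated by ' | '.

== RESULT ==
teams.id | stock.price | stock.yr
8 | 7 | 6
2 | 30 | 7
2 | 50 | 7

Derivation:
After JOIN stock (3 rows):
teams.id | teams.qty | teams.price | teams.yr | stock.kind | stock.dept | stock.price | stock.yr
8 | 3 | 1 | 6 | green | eng | 7 | 6
2 | 3 | 90 | 7 | green | hr | 30 | 7
2 | 3 | 90 | 7 | gray | ops | 50 | 7
After SELECT (3 rows):
teams.id | stock.price | stock.yr
8 | 7 | 6
2 | 30 | 7
2 | 50 | 7
After ORDER BY (3 rows):
teams.id | stock.price | stock.yr
8 | 7 | 6
2 | 30 | 7
2 | 50 | 7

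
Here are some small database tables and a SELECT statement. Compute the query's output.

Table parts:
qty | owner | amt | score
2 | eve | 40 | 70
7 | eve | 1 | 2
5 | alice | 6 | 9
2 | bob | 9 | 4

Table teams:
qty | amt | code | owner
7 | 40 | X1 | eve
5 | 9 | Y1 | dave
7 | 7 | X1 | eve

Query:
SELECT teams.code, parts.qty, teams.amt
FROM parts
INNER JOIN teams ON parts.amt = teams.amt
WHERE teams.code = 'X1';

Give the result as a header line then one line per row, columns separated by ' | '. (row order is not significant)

== RESULT ==
teams.code | parts.qty | teams.amt
X1 | 2 | 40

Derivation:
After JOIN teams (2 rows):
parts.qty | parts.owner | parts.amt | parts.score | teams.qty | teams.amt | teams.code | teams.owner
2 | eve | 40 | 70 | 7 | 40 | X1 | eve
2 | bob | 9 | 4 | 5 | 9 | Y1 | dave
After WHERE (1 rows):
parts.qty | parts.owner | parts.amt | parts.score | teams.qty | teams.amt | teams.code | teams.owner
2 | eve | 40 | 70 | 7 | 40 | X1 | eve
After SELECT (1 rows):
teams.code | parts.qty | teams.amt
X1 | 2 | 40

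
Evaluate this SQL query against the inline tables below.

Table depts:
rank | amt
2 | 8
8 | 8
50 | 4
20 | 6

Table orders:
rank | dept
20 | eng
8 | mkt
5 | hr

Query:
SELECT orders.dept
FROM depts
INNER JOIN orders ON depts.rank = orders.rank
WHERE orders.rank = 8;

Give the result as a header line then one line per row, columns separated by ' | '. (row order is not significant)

After JOIN orders (2 rows):
depts.rank | depts.amt | orders.rank | orders.dept
8 | 8 | 8 | mkt
20 | 6 | 20 | eng
After WHERE (1 rows):
depts.rank | depts.amt | orders.rank | orders.dept
8 | 8 | 8 | mkt
After SELECT (1 rows):
orders.dept
mkt

== RESULT ==
orders.dept
mkt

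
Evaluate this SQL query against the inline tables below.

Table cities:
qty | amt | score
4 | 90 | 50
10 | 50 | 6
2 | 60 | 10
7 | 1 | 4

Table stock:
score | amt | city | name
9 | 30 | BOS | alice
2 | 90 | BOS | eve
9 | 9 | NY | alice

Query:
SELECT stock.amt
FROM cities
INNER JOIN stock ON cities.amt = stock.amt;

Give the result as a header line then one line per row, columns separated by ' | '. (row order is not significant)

After JOIN stock (1 rows):
cities.qty | cities.amt | cities.score | stock.score | stock.amt | stock.city | stock.name
4 | 90 | 50 | 2 | 90 | BOS | eve
After SELECT (1 rows):
stock.amt
90

== RESULT ==
stock.amt
90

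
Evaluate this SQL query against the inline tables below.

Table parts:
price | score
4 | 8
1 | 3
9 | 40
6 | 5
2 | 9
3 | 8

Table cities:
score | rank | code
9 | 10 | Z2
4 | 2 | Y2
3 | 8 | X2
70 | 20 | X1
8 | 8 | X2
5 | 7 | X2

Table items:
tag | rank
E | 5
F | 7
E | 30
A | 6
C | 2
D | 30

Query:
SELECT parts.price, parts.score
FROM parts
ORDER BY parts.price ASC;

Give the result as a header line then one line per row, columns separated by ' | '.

After SELECT (6 rows):
parts.price | parts.score
4 | 8
1 | 3
9 | 40
6 | 5
2 | 9
3 | 8
After ORDER BY (6 rows):
parts.price | parts.score
1 | 3
2 | 9
3 | 8
4 | 8
6 | 5
9 | 40

== RESULT ==
parts.price | parts.score
1 | 3
2 | 9
3 | 8
4 | 8
6 | 5
9 | 40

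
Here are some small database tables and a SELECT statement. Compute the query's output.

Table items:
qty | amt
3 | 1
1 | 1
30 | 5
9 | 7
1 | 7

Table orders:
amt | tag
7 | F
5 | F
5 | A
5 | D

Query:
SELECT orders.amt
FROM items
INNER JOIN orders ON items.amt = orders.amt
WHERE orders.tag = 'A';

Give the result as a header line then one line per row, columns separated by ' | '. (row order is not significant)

After JOIN orders (5 rows):
items.qty | items.amt | orders.amt | orders.tag
30 | 5 | 5 | F
30 | 5 | 5 | A
30 | 5 | 5 | D
9 | 7 | 7 | F
1 | 7 | 7 | F
After WHERE (1 rows):
items.qty | items.amt | orders.amt | orders.tag
30 | 5 | 5 | A
After SELECT (1 rows):
orders.amt
5

== RESULT ==
orders.amt
5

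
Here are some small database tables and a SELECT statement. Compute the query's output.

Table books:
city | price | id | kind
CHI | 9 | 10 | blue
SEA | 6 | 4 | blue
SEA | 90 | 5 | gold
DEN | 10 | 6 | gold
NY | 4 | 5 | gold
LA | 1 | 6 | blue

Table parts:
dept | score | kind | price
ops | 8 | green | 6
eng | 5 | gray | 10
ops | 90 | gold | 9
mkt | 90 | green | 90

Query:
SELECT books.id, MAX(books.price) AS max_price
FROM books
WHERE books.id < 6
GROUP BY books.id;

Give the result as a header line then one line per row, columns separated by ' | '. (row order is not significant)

== RESULT ==
books.id | max_price
4 | 6
5 | 90

Derivation:
After WHERE (3 rows):
books.city | books.price | books.id | books.kind
SEA | 6 | 4 | blue
SEA | 90 | 5 | gold
NY | 4 | 5 | gold
After GROUP BY (2 rows):
books.id | max_price
4 | 6
5 | 90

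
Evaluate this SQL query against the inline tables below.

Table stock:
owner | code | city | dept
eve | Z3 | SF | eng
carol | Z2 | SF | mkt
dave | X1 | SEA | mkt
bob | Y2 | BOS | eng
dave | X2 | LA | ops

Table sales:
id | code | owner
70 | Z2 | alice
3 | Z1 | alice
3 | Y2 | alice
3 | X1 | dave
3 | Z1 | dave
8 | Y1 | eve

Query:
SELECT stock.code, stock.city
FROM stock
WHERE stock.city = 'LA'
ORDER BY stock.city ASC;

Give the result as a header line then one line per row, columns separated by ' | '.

== RESULT ==
stock.code | stock.city
X2 | LA

Derivation:
After WHERE (1 rows):
stock.owner | stock.code | stock.city | stock.dept
dave | X2 | LA | ops
After SELECT (1 rows):
stock.code | stock.city
X2 | LA
After ORDER BY (1 rows):
stock.code | stock.city
X2 | LA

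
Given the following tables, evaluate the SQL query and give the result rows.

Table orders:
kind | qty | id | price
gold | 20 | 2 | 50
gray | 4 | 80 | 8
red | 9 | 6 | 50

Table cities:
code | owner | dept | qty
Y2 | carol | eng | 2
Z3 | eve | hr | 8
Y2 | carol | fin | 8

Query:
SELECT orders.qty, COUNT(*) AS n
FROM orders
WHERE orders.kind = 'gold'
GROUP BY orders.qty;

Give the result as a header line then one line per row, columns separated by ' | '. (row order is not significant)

== RESULT ==
orders.qty | n
20 | 1

Derivation:
After WHERE (1 rows):
orders.kind | orders.qty | orders.id | orders.price
gold | 20 | 2 | 50
After GROUP BY (1 rows):
orders.qty | n
20 | 1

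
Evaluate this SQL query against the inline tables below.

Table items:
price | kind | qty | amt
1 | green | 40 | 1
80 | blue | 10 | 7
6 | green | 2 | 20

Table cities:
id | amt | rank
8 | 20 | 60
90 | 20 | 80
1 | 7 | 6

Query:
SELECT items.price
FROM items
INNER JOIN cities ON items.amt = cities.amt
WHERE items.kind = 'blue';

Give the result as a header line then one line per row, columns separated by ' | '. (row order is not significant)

== RESULT ==
items.price
80

Derivation:
After JOIN cities (3 rows):
items.price | items.kind | items.qty | items.amt | cities.id | cities.amt | cities.rank
80 | blue | 10 | 7 | 1 | 7 | 6
6 | green | 2 | 20 | 8 | 20 | 60
6 | green | 2 | 20 | 90 | 20 | 80
After WHERE (1 rows):
items.price | items.kind | items.qty | items.amt | cities.id | cities.amt | cities.rank
80 | blue | 10 | 7 | 1 | 7 | 6
After SELECT (1 rows):
items.price
80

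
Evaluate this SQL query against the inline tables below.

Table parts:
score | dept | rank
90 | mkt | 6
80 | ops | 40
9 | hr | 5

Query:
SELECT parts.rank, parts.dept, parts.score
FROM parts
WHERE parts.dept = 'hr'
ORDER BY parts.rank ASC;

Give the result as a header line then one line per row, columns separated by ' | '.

== RESULT ==
parts.rank | parts.dept | parts.score
5 | hr | 9

Derivation:
After WHERE (1 rows):
parts.score | parts.dept | parts.rank
9 | hr | 5
After SELECT (1 rows):
parts.rank | parts.dept | parts.score
5 | hr | 9
After ORDER BY (1 rows):
parts.rank | parts.dept | parts.score
5 | hr | 9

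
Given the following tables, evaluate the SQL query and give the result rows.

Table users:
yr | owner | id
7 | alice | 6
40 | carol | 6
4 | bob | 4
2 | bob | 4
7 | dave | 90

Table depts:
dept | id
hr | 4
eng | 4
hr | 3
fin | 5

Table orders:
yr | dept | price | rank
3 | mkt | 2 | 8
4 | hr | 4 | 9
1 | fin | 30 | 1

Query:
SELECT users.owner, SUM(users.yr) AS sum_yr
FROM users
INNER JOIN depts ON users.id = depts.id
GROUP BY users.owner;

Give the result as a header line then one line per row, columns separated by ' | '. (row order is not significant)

After JOIN depts (4 rows):
users.yr | users.owner | users.id | depts.dept | depts.id
4 | bob | 4 | hr | 4
4 | bob | 4 | eng | 4
2 | bob | 4 | hr | 4
2 | bob | 4 | eng | 4
After GROUP BY (1 rows):
users.owner | sum_yr
bob | 12

== RESULT ==
users.owner | sum_yr
bob | 12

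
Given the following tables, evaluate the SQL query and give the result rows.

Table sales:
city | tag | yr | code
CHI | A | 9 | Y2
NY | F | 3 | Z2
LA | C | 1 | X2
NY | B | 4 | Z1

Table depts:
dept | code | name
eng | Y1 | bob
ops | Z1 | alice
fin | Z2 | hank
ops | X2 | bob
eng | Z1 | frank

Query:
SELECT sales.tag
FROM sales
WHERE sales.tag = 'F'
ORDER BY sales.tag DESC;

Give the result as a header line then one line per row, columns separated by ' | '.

== RESULT ==
sales.tag
F

Derivation:
After WHERE (1 rows):
sales.city | sales.tag | sales.yr | sales.code
NY | F | 3 | Z2
After SELECT (1 rows):
sales.tag
F
After ORDER BY (1 rows):
sales.tag
F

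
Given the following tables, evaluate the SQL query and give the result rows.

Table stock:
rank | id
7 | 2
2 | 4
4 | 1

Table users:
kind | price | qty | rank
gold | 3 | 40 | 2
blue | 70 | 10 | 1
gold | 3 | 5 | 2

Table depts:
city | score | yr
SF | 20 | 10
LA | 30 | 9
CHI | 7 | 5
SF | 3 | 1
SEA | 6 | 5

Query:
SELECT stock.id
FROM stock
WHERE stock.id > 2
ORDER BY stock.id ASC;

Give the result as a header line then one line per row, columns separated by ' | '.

== RESULT ==
stock.id
4

Derivation:
After WHERE (1 rows):
stock.rank | stock.id
2 | 4
After SELECT (1 rows):
stock.id
4
After ORDER BY (1 rows):
stock.id
4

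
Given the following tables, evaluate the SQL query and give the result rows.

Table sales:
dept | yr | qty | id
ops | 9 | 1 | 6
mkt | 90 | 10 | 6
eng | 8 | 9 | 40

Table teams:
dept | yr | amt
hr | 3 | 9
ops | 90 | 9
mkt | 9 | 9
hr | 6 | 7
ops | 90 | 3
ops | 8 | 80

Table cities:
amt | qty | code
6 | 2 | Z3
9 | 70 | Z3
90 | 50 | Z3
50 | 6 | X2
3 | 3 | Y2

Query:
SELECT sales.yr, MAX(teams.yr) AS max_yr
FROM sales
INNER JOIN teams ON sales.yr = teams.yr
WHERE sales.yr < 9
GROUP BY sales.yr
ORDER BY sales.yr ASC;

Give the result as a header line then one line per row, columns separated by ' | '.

After JOIN teams (4 rows):
sales.dept | sales.yr | sales.qty | sales.id | teams.dept | teams.yr | teams.amt
ops | 9 | 1 | 6 | mkt | 9 | 9
mkt | 90 | 10 | 6 | ops | 90 | 9
mkt | 90 | 10 | 6 | ops | 90 | 3
eng | 8 | 9 | 40 | ops | 8 | 80
After WHERE (1 rows):
sales.dept | sales.yr | sales.qty | sales.id | teams.dept | teams.yr | teams.amt
eng | 8 | 9 | 40 | ops | 8 | 80
After GROUP BY (1 rows):
sales.yr | max_yr
8 | 8
After ORDER BY (1 rows):
sales.yr | max_yr
8 | 8

== RESULT ==
sales.yr | max_yr
8 | 8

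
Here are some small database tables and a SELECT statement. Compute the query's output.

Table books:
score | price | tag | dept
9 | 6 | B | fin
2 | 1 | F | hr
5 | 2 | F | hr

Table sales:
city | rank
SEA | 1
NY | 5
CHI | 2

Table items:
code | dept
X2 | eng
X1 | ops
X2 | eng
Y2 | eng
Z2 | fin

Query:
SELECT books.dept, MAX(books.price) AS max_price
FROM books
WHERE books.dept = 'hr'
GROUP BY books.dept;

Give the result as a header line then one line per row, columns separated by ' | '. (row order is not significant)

After WHERE (2 rows):
books.score | books.price | books.tag | books.dept
2 | 1 | F | hr
5 | 2 | F | hr
After GROUP BY (1 rows):
books.dept | max_price
hr | 2

== RESULT ==
books.dept | max_price
hr | 2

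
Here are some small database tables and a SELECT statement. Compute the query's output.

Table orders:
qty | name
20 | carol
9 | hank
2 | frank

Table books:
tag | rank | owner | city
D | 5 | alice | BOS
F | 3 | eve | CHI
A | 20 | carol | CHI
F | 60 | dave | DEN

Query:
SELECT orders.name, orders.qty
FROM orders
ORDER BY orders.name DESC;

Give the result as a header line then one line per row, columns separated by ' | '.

After SELECT (3 rows):
orders.name | orders.qty
carol | 20
hank | 9
frank | 2
After ORDER BY (3 rows):
orders.name | orders.qty
hank | 9
frank | 2
carol | 20

== RESULT ==
orders.name | orders.qty
hank | 9
frank | 2
carol | 20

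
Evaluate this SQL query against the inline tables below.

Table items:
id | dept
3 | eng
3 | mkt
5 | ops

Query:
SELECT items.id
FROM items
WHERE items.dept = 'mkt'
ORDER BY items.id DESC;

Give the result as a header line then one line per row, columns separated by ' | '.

After WHERE (1 rows):
items.id | items.dept
3 | mkt
After SELECT (1 rows):
items.id
3
After ORDER BY (1 rows):
items.id
3

== RESULT ==
items.id
3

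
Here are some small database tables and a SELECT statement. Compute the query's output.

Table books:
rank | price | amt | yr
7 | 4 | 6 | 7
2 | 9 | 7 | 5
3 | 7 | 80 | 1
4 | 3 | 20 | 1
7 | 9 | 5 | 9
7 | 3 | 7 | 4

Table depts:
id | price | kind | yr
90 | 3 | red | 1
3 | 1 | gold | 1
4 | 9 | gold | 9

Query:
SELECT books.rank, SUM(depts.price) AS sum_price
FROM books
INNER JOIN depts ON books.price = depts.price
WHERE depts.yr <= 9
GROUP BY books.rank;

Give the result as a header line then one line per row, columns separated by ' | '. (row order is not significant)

== RESULT ==
books.rank | sum_price
2 | 9
4 | 3
7 | 12

Derivation:
After JOIN depts (4 rows):
books.rank | books.price | books.amt | books.yr | depts.id | depts.price | depts.kind | depts.yr
2 | 9 | 7 | 5 | 4 | 9 | gold | 9
4 | 3 | 20 | 1 | 90 | 3 | red | 1
7 | 9 | 5 | 9 | 4 | 9 | gold | 9
7 | 3 | 7 | 4 | 90 | 3 | red | 1
After WHERE (4 rows):
books.rank | books.price | books.amt | books.yr | depts.id | depts.price | depts.kind | depts.yr
2 | 9 | 7 | 5 | 4 | 9 | gold | 9
4 | 3 | 20 | 1 | 90 | 3 | red | 1
7 | 9 | 5 | 9 | 4 | 9 | gold | 9
7 | 3 | 7 | 4 | 90 | 3 | red | 1
After GROUP BY (3 rows):
books.rank | sum_price
2 | 9
4 | 3
7 | 12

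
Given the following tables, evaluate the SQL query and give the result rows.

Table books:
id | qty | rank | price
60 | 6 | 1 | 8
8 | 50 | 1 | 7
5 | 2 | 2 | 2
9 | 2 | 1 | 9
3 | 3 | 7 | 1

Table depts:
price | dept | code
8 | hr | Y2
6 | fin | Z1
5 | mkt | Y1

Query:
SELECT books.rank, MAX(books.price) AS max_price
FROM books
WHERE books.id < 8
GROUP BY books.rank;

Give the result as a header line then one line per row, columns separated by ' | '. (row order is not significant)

After WHERE (2 rows):
books.id | books.qty | books.rank | books.price
5 | 2 | 2 | 2
3 | 3 | 7 | 1
After GROUP BY (2 rows):
books.rank | max_price
2 | 2
7 | 1

== RESULT ==
books.rank | max_price
2 | 2
7 | 1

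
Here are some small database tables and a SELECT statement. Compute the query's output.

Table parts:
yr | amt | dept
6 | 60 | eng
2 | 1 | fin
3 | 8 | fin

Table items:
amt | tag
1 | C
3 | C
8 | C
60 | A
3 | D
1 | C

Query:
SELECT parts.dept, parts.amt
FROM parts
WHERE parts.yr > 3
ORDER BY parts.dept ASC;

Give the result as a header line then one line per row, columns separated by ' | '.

After WHERE (1 rows):
parts.yr | parts.amt | parts.dept
6 | 60 | eng
After SELECT (1 rows):
parts.dept | parts.amt
eng | 60
After ORDER BY (1 rows):
parts.dept | parts.amt
eng | 60

== RESULT ==
parts.dept | parts.amt
eng | 60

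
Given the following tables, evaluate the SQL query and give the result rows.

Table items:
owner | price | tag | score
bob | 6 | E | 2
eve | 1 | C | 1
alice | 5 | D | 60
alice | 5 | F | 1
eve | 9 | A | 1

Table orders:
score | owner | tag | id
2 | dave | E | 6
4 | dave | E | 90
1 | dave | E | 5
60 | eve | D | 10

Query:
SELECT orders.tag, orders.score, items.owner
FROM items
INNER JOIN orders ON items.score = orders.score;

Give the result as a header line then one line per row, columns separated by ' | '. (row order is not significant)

After JOIN orders (5 rows):
items.owner | items.price | items.tag | items.score | orders.score | orders.owner | orders.tag | orders.id
bob | 6 | E | 2 | 2 | dave | E | 6
eve | 1 | C | 1 | 1 | dave | E | 5
alice | 5 | D | 60 | 60 | eve | D | 10
alice | 5 | F | 1 | 1 | dave | E | 5
eve | 9 | A | 1 | 1 | dave | E | 5
After SELECT (5 rows):
orders.tag | orders.score | items.owner
E | 2 | bob
E | 1 | eve
D | 60 | alice
E | 1 | alice
E | 1 | eve

== RESULT ==
orders.tag | orders.score | items.owner
E | 2 | bob
E | 1 | eve
D | 60 | alice
E | 1 | alice
E | 1 | eve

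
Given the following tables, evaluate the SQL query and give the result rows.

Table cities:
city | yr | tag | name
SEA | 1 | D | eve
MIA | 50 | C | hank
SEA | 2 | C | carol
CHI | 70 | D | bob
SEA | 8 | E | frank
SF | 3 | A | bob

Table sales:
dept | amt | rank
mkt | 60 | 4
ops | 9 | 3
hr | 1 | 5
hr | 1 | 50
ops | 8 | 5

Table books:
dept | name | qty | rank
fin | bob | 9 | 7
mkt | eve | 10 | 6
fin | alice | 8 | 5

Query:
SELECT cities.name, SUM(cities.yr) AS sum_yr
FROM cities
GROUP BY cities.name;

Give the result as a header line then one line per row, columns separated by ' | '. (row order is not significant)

== RESULT ==
cities.name | sum_yr
eve | 1
hank | 50
carol | 2
bob | 73
frank | 8

Derivation:
After GROUP BY (5 rows):
cities.name | sum_yr
eve | 1
hank | 50
carol | 2
bob | 73
frank | 8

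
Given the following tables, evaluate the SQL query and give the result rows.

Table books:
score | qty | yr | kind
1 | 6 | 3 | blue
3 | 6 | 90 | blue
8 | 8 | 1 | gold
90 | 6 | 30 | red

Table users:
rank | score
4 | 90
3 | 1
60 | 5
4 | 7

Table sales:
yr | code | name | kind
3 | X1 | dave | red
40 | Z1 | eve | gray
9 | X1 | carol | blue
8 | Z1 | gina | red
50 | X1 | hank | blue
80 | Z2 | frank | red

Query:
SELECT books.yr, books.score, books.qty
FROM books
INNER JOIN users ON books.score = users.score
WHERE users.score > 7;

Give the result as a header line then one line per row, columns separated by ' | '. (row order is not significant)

== RESULT ==
books.yr | books.score | books.qty
30 | 90 | 6

Derivation:
After JOIN users (2 rows):
books.score | books.qty | books.yr | books.kind | users.rank | users.score
1 | 6 | 3 | blue | 3 | 1
90 | 6 | 30 | red | 4 | 90
After WHERE (1 rows):
books.score | books.qty | books.yr | books.kind | users.rank | users.score
90 | 6 | 30 | red | 4 | 90
After SELECT (1 rows):
books.yr | books.score | books.qty
30 | 90 | 6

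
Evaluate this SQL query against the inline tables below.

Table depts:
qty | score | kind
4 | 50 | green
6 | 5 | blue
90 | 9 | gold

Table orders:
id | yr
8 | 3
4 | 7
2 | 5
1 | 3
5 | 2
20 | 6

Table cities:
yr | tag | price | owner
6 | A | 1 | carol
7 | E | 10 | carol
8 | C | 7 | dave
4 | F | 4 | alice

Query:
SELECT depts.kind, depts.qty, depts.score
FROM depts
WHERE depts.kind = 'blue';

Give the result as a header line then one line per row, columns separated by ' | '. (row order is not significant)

After WHERE (1 rows):
depts.qty | depts.score | depts.kind
6 | 5 | blue
After SELECT (1 rows):
depts.kind | depts.qty | depts.score
blue | 6 | 5

== RESULT ==
depts.kind | depts.qty | depts.score
blue | 6 | 5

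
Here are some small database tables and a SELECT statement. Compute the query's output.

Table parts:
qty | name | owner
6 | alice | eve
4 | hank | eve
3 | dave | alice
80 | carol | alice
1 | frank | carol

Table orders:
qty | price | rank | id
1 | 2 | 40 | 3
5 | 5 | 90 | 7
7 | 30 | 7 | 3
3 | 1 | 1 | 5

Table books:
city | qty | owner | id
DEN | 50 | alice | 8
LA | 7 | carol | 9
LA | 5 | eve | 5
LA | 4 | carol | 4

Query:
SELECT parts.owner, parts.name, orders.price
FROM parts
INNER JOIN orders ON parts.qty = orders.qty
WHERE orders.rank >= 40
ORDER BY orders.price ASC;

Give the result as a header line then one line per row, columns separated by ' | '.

== RESULT ==
parts.owner | parts.name | orders.price
carol | frank | 2

Derivation:
After JOIN orders (2 rows):
parts.qty | parts.name | parts.owner | orders.qty | orders.price | orders.rank | orders.id
3 | dave | alice | 3 | 1 | 1 | 5
1 | frank | carol | 1 | 2 | 40 | 3
After WHERE (1 rows):
parts.qty | parts.name | parts.owner | orders.qty | orders.price | orders.rank | orders.id
1 | frank | carol | 1 | 2 | 40 | 3
After SELECT (1 rows):
parts.owner | parts.name | orders.price
carol | frank | 2
After ORDER BY (1 rows):
parts.owner | parts.name | orders.price
carol | frank | 2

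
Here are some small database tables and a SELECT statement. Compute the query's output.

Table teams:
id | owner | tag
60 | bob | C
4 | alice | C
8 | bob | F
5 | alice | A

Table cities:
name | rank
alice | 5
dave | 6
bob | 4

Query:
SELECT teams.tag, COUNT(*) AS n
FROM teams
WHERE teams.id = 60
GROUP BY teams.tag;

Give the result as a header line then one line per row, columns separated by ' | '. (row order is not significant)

== RESULT ==
teams.tag | n
C | 1

Derivation:
After WHERE (1 rows):
teams.id | teams.owner | teams.tag
60 | bob | C
After GROUP BY (1 rows):
teams.tag | n
C | 1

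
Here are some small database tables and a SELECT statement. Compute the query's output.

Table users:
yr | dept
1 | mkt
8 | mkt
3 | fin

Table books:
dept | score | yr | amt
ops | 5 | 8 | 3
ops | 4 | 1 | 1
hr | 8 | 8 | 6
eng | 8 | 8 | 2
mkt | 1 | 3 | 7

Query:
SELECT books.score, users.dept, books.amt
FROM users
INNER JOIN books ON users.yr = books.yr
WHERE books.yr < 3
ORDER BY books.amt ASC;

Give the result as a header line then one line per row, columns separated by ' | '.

After JOIN books (5 rows):
users.yr | users.dept | books.dept | books.score | books.yr | books.amt
1 | mkt | ops | 4 | 1 | 1
8 | mkt | ops | 5 | 8 | 3
8 | mkt | hr | 8 | 8 | 6
8 | mkt | eng | 8 | 8 | 2
3 | fin | mkt | 1 | 3 | 7
After WHERE (1 rows):
users.yr | users.dept | books.dept | books.score | books.yr | books.amt
1 | mkt | ops | 4 | 1 | 1
After SELECT (1 rows):
books.score | users.dept | books.amt
4 | mkt | 1
After ORDER BY (1 rows):
books.score | users.dept | books.amt
4 | mkt | 1

== RESULT ==
books.score | users.dept | books.amt
4 | mkt | 1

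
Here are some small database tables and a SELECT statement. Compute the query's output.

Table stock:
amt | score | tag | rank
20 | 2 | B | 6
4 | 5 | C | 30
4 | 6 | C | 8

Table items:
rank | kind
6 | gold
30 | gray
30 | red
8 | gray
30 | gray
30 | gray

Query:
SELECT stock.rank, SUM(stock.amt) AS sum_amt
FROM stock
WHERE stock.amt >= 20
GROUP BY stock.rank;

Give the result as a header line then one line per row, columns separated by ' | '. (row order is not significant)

== RESULT ==
stock.rank | sum_amt
6 | 20

Derivation:
After WHERE (1 rows):
stock.amt | stock.score | stock.tag | stock.rank
20 | 2 | B | 6
After GROUP BY (1 rows):
stock.rank | sum_amt
6 | 20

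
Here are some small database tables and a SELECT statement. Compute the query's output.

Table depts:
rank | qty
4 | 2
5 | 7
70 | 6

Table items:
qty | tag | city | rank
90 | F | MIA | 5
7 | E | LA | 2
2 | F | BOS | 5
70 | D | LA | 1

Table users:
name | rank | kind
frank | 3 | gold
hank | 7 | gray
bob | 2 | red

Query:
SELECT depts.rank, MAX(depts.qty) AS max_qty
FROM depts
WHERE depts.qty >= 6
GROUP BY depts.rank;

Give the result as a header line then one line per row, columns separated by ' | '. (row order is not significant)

== RESULT ==
depts.rank | max_qty
5 | 7
70 | 6

Derivation:
After WHERE (2 rows):
depts.rank | depts.qty
5 | 7
70 | 6
After GROUP BY (2 rows):
depts.rank | max_qty
5 | 7
70 | 6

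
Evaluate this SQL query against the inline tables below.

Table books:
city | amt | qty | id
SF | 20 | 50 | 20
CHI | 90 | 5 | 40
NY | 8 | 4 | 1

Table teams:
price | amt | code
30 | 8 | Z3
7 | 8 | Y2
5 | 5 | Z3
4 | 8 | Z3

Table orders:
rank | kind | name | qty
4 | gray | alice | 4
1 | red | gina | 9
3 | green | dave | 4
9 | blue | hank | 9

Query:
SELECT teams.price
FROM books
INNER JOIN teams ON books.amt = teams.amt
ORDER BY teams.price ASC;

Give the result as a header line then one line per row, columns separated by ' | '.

After JOIN teams (3 rows):
books.city | books.amt | books.qty | books.id | teams.price | teams.amt | teams.code
NY | 8 | 4 | 1 | 30 | 8 | Z3
NY | 8 | 4 | 1 | 7 | 8 | Y2
NY | 8 | 4 | 1 | 4 | 8 | Z3
After SELECT (3 rows):
teams.price
30
7
4
After ORDER BY (3 rows):
teams.price
4
7
30

== RESULT ==
teams.price
4
7
30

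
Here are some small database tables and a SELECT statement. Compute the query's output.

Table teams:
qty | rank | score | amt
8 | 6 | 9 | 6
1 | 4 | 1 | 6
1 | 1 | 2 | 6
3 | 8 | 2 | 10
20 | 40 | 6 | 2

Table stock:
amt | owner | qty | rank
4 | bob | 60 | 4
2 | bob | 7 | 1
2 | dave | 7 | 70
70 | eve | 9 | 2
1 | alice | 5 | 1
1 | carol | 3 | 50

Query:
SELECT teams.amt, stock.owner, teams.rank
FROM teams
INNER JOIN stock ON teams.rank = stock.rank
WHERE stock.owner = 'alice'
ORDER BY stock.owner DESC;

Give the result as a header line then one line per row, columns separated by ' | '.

== RESULT ==
teams.amt | stock.owner | teams.rank
6 | alice | 1

Derivation:
After JOIN stock (3 rows):
teams.qty | teams.rank | teams.score | teams.amt | stock.amt | stock.owner | stock.qty | stock.rank
1 | 4 | 1 | 6 | 4 | bob | 60 | 4
1 | 1 | 2 | 6 | 2 | bob | 7 | 1
1 | 1 | 2 | 6 | 1 | alice | 5 | 1
After WHERE (1 rows):
teams.qty | teams.rank | teams.score | teams.amt | stock.amt | stock.owner | stock.qty | stock.rank
1 | 1 | 2 | 6 | 1 | alice | 5 | 1
After SELECT (1 rows):
teams.amt | stock.owner | teams.rank
6 | alice | 1
After ORDER BY (1 rows):
teams.amt | stock.owner | teams.rank
6 | alice | 1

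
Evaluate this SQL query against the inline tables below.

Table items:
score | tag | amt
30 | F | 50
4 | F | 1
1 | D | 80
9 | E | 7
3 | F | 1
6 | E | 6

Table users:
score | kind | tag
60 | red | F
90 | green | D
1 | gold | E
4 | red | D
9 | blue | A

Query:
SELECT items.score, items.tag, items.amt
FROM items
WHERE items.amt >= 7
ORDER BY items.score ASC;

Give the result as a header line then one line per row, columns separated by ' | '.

== RESULT ==
items.score | items.tag | items.amt
1 | D | 80
9 | E | 7
30 | F | 50

Derivation:
After WHERE (3 rows):
items.score | items.tag | items.amt
30 | F | 50
1 | D | 80
9 | E | 7
After SELECT (3 rows):
items.score | items.tag | items.amt
30 | F | 50
1 | D | 80
9 | E | 7
After ORDER BY (3 rows):
items.score | items.tag | items.amt
1 | D | 80
9 | E | 7
30 | F | 50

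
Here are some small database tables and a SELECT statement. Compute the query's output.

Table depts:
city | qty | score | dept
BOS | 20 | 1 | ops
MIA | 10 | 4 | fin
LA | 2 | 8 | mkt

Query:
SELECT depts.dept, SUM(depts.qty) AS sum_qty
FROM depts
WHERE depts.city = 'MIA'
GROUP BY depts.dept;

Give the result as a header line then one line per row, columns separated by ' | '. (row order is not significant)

After WHERE (1 rows):
depts.city | depts.qty | depts.score | depts.dept
MIA | 10 | 4 | fin
After GROUP BY (1 rows):
depts.dept | sum_qty
fin | 10

== RESULT ==
depts.dept | sum_qty
fin | 10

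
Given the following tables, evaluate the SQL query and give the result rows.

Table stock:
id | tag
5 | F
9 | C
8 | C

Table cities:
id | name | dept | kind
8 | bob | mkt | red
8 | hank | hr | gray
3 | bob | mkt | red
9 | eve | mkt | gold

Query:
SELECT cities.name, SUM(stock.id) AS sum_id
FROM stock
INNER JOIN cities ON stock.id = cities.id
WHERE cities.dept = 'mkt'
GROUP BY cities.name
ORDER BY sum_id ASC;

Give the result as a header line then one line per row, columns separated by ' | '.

== RESULT ==
cities.name | sum_id
bob | 8
eve | 9

Derivation:
After JOIN cities (3 rows):
stock.id | stock.tag | cities.id | cities.name | cities.dept | cities.kind
9 | C | 9 | eve | mkt | gold
8 | C | 8 | bob | mkt | red
8 | C | 8 | hank | hr | gray
After WHERE (2 rows):
stock.id | stock.tag | cities.id | cities.name | cities.dept | cities.kind
9 | C | 9 | eve | mkt | gold
8 | C | 8 | bob | mkt | red
After GROUP BY (2 rows):
cities.name | sum_id
eve | 9
bob | 8
After ORDER BY (2 rows):
cities.name | sum_id
bob | 8
eve | 9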